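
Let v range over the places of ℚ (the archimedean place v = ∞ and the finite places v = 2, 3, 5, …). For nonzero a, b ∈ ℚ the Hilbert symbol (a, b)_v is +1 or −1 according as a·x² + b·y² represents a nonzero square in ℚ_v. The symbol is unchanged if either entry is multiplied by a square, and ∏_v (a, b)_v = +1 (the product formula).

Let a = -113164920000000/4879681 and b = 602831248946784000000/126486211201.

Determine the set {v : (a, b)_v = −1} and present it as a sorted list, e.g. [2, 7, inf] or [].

[2, 11]

(a, b) ≡ (-1870, 15334) mod (ℚ^×)²; places V = {2, 3, 5, 7, 11, 13, 17, 23, 31, 41, 47, ∞}.
(a,b)_5: α=7, u≡4; β=6, v≡1 (mod 5); (4|5)=+1, (1|5)=+1; sign (−1)^0·+1^6·+1^7 = +1.
(a,b)_7: α=0, u≡3; β=-2, v≡4 (mod 7); (3|7)=-1, (4|7)=+1; sign (−1)^0·-1^-2·+1^0 = +1.
(a,b)_31: α=0, u≡22; β=2, v≡28 (mod 31); (22|31)=-1, (28|31)=+1; sign (−1)^0·-1^2·+1^0 = +1.
(a,b)_13: α=0, u≡2; β=2, v≡2 (mod 13); (2|13)=-1, (2|13)=-1; sign (−1)^0·-1^2·-1^0 = +1.
(a,b)_17: α=1, u≡16; β=1, v≡16 (mod 17); (16|17)=+1, (16|17)=+1; sign (−1)^0·+1^1·+1^1 = +1.
(a,b)_23: α=0, u≡12; β=-2, v≡4 (mod 23); (12|23)=+1, (4|23)=+1; sign (−1)^0·+1^-2·+1^0 = +1.
(a,b)_3: α=2, u≡2; β=2, v≡1 (mod 3); (2|3)=-1, (1|3)=+1; sign (−1)^0·-1^2·+1^2 = +1.
(a,b)_∞: sgn(-1870)=−, sgn(15334)=+, so +1.
(a,b)_47: α=-4, u≡40; β=-4, v≡4 (mod 47); (40|47)=-1, (4|47)=+1; sign (−1)^0·-1^-4·+1^-4 = +1.
(a,b)_2: α=9, β=11; u≡1, v≡3 (mod 8); ε(u)ε(v)=0·1, αω(v)=9·1, βω(u)=11·0; sum ≡ 1  ⇒  -1.
(a,b)_41: α=2, u≡9; β=3, v≡10 (mod 41); (9|41)=+1, (10|41)=+1; sign (−1)^0·+1^3·+1^2 = +1.
(a,b)_11: α=1, u≡2; β=1, v≡7 (mod 11); (2|11)=-1, (7|11)=-1; sign (−1)^1·-1^1·-1^1 = -1.
Ram(-1870, 15334) = {2, 11}; no ℚ_2-point on the conic.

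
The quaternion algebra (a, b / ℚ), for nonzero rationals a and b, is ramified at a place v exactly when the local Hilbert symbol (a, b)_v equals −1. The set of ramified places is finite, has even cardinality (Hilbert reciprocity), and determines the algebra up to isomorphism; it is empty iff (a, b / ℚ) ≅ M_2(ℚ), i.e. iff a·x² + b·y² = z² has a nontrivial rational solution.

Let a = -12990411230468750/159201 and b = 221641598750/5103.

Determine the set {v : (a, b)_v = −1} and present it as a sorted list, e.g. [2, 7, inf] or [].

[7, 29]

(a, b) ≡ (-2990, 121394) mod (ℚ^×)²; places V = {2, 3, 5, 7, 11, 13, 19, 23, 29, ∞}.
(a,b)_3: α=-2, u≡1; β=-6, v≡2 (mod 3); (1|3)=+1, (2|3)=-1; sign (−1)^0·+1^-6·-1^-2 = +1.
(a,b)_29: α=2, u≡8; β=1, v≡8 (mod 29); (8|29)=-1, (8|29)=-1; sign (−1)^0·-1^1·-1^2 = -1.
(a,b)_5: α=11, u≡3; β=4, v≡1 (mod 5); (3|5)=-1, (1|5)=+1; sign (−1)^0·-1^4·+1^11 = +1.
(a,b)_19: α=-2, u≡3; β=0, v≡8 (mod 19); (3|19)=-1, (8|19)=-1; sign (−1)^0·-1^0·-1^-2 = +1.
(a,b)_11: α=0, u≡6; β=2, v≡4 (mod 11); (6|11)=-1, (4|11)=+1; sign (−1)^0·-1^2·+1^0 = +1.
(a,b)_23: α=3, u≡6; β=1, v≡21 (mod 23); (6|23)=+1, (21|23)=-1; sign (−1)^1·+1^1·-1^3 = +1.
(a,b)_13: α=1, u≡9; β=3, v≡12 (mod 13); (9|13)=+1, (12|13)=+1; sign (−1)^0·+1^3·+1^1 = +1.
(a,b)_∞: sgn(-2990)=−, sgn(121394)=+, so +1.
(a,b)_7: α=-2, u≡6; β=-1, v≡5 (mod 7); (6|7)=-1, (5|7)=-1; sign (−1)^0·-1^-1·-1^-2 = -1.
(a,b)_2: α=1, β=1; u≡1, v≡1 (mod 8); ε(u)ε(v)=0·0, αω(v)=1·0, βω(u)=1·0; sum ≡ 0  ⇒  +1.
(-2990, 121394 / ℚ) ramifies at {7, 29}: a division algebra.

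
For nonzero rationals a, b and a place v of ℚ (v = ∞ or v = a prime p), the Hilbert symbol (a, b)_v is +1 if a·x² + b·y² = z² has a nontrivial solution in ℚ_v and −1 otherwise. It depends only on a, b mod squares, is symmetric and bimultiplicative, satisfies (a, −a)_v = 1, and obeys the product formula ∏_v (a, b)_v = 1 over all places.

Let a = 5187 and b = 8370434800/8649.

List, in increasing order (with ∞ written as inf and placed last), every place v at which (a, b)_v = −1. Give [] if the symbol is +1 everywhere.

(a, b) ≡ (5187, 7) mod (ℚ^×)²; places V = {2, 3, 5, 7, 13, 19, 31, ∞}.
(a,b)_2: α=0, β=4; u≡3, v≡7 (mod 8); ε(u)ε(v)=1·1, αω(v)=0·0, βω(u)=4·1; sum ≡ 1  ⇒  -1.
(a,b)_5: α=0, u≡2; β=2, v≡3 (mod 5); (2|5)=-1, (3|5)=-1; sign (−1)^0·-1^2·-1^0 = +1.
(a,b)_∞: sgn(5187)=+, sgn(7)=+, so +1.
(a,b)_7: α=1, u≡6; β=3, v≡1 (mod 7); (6|7)=-1, (1|7)=+1; sign (−1)^1·-1^3·+1^1 = +1.
(a,b)_13: α=1, u≡9; β=2, v≡8 (mod 13); (9|13)=+1, (8|13)=-1; sign (−1)^0·+1^2·-1^1 = -1.
(a,b)_3: α=1, u≡1; β=-2, v≡1 (mod 3); (1|3)=+1, (1|3)=+1; sign (−1)^0·+1^-2·+1^1 = +1.
(a,b)_19: α=1, u≡7; β=2, v≡9 (mod 19); (7|19)=+1, (9|19)=+1; sign (−1)^0·+1^2·+1^1 = +1.
(a,b)_31: α=0, u≡10; β=-2, v≡20 (mod 31); (10|31)=+1, (20|31)=+1; sign (−1)^0·+1^-2·+1^0 = +1.
(5187, 7 / ℚ) ramifies at {2, 13}: a division algebra.

[2, 13]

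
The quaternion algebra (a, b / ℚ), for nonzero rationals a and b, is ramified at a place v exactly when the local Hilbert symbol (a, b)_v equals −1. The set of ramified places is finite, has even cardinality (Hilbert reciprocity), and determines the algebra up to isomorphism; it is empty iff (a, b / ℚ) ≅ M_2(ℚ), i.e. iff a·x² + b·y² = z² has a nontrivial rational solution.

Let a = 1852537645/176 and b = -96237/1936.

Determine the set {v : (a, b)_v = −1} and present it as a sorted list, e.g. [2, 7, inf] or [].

(a, b) ≡ (8855, -37) mod (ℚ^×)²; places V = {2, 3, 5, 7, 11, 17, 23, 37, 41, ∞}.
(a,b)_41: α=2, u≡21; β=0, v≡8 (mod 41); (21|41)=+1, (8|41)=+1; sign (−1)^0·+1^0·+1^2 = +1.
(a,b)_∞: sgn(8855)=+, sgn(-37)=−, so +1.
(a,b)_2: α=-4, β=-4; u≡7, v≡3 (mod 8); ε(u)ε(v)=1·1, αω(v)=-4·1, βω(u)=-4·0; sum ≡ 1  ⇒  -1.
(a,b)_3: α=0, u≡2; β=2, v≡2 (mod 3); (2|3)=-1, (2|3)=-1; sign (−1)^0·-1^2·-1^0 = +1.
(a,b)_37: α=2, u≡16; β=1, v≡33 (mod 37); (16|37)=+1, (33|37)=+1; sign (−1)^0·+1^1·+1^2 = +1.
(a,b)_5: α=1, u≡4; β=0, v≡3 (mod 5); (4|5)=+1, (3|5)=-1; sign (−1)^0·+1^0·-1^1 = -1.
(a,b)_17: α=0, u≡16; β=2, v≡5 (mod 17); (16|17)=+1, (5|17)=-1; sign (−1)^0·+1^2·-1^0 = +1.
(a,b)_7: α=1, u≡5; β=0, v≡5 (mod 7); (5|7)=-1, (5|7)=-1; sign (−1)^0·-1^0·-1^1 = -1.
(a,b)_11: α=-1, u≡7; β=-2, v≡7 (mod 11); (7|11)=-1, (7|11)=-1; sign (−1)^0·-1^-2·-1^-1 = -1.
(a,b)_23: α=1, u≡10; β=0, v≡16 (mod 23); (10|23)=-1, (16|23)=+1; sign (−1)^0·-1^0·+1^1 = +1.
Ram(8855, -37) = {2, 5, 7, 11}; no ℚ_2-point on the conic.

[2, 5, 7, 11]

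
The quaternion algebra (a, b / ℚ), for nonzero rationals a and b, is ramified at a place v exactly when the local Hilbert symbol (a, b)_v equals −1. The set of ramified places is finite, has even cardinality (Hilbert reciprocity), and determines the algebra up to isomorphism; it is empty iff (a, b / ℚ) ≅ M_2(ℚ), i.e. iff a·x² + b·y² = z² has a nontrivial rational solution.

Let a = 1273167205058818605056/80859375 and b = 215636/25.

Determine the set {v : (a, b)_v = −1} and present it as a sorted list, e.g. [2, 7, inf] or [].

[23, 47]

Mod squares: a ≡ 39997, b ≡ 53909. Check v ∈ {∞, 2, 3, 5, 23, 31, 37, 47}.
v=2: v_2(a)=18, v_2(b)=2; units ≡ 5, 5 (mod 8); ε·ε+αω+βω = 0·0+18·1+2·1 ≡ 0  ⇒  (a,b)_2 = +1.
v=∞: 39997 > 0 and 53909 > 0  ⇒  (a,b)_∞ = +1.
v=23: a=23^-1·(≡15), b=23^0·(≡17) mod 23; (15|23)=-1, (17|23)=-1; (−1)^{-1·0·11}·(-1)^0·(-1)^-1 = -1.
v=31: a=31^4·(≡16), b=31^1·(≡29) mod 31; (16|31)=+1, (29|31)=-1; (−1)^{4·1·15}·(+1)^1·(-1)^4 = +1.
v=37: a=37^3·(≡35), b=37^1·(≡20) mod 37; (35|37)=-1, (20|37)=-1; (−1)^{3·1·18}·(-1)^1·(-1)^3 = +1.
v=3: a=3^-2·(≡1), b=3^0·(≡2) mod 3; (1|3)=+1, (2|3)=-1; (−1)^{-2·0·1}·(+1)^0·(-1)^-2 = +1.
v=5: a=5^-8·(≡3), b=5^-2·(≡1) mod 5; (3|5)=-1, (1|5)=+1; (−1)^{-8·-2·2}·(-1)^-2·(+1)^-8 = +1.
v=47: a=47^3·(≡45), b=47^1·(≡35) mod 47; (45|47)=-1, (35|47)=-1; (−1)^{3·1·23}·(-1)^1·(-1)^3 = -1.
Ram(39997, 53909) = {23, 47}; no ℚ_23-point on the conic.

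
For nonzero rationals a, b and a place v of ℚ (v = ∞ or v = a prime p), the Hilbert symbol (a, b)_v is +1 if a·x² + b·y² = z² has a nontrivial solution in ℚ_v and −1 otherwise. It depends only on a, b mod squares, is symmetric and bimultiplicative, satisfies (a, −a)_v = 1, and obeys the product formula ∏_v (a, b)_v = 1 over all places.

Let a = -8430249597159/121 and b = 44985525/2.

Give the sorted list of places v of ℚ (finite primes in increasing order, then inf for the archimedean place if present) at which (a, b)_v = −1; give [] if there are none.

Mod squares: a ≡ -111, b ≡ 3598842. Check v ∈ {∞, 2, 3, 5, 11, 13, 17, 29, 37, 43}.
v=∞: -111 < 0 and 3598842 > 0  ⇒  (a,b)_∞ = +1.
v=17: a=17^2·(≡9), b=17^0·(≡3) mod 17; (9|17)=+1, (3|17)=-1; (−1)^{2·0·8}·(+1)^0·(-1)^2 = +1.
v=11: a=11^-2·(≡6), b=11^0·(≡1) mod 11; (6|11)=-1, (1|11)=+1; (−1)^{-2·0·5}·(-1)^0·(+1)^-2 = +1.
v=43: a=43^2·(≡34), b=43^1·(≡14) mod 43; (34|43)=-1, (14|43)=+1; (−1)^{2·1·21}·(-1)^1·(+1)^2 = -1.
v=13: a=13^2·(≡11), b=13^1·(≡10) mod 13; (11|13)=-1, (10|13)=+1; (−1)^{2·1·6}·(-1)^1·(+1)^2 = -1.
v=29: a=29^2·(≡23), b=29^1·(≡22) mod 29; (23|29)=+1, (22|29)=+1; (−1)^{2·1·14}·(+1)^1·(+1)^2 = +1.
v=5: a=5^0·(≡1), b=5^2·(≡3) mod 5; (1|5)=+1, (3|5)=-1; (−1)^{0·2·2}·(+1)^2·(-1)^0 = +1.
v=2: v_2(a)=0, v_2(b)=-1; units ≡ 1, 5 (mod 8); ε·ε+αω+βω = 0·0+0·1+-1·0 ≡ 0  ⇒  (a,b)_2 = +1.
v=3: a=3^1·(≡2), b=3^1·(≡1) mod 3; (2|3)=-1, (1|3)=+1; (−1)^{1·1·1}·(-1)^1·(+1)^1 = +1.
v=37: a=37^1·(≡34), b=37^1·(≡21) mod 37; (34|37)=+1, (21|37)=+1; (−1)^{1·1·18}·(+1)^1·(+1)^1 = +1.
|Ram(-111, 3598842)| = 2, even; anisotropic at {13, 43}.

[13, 43]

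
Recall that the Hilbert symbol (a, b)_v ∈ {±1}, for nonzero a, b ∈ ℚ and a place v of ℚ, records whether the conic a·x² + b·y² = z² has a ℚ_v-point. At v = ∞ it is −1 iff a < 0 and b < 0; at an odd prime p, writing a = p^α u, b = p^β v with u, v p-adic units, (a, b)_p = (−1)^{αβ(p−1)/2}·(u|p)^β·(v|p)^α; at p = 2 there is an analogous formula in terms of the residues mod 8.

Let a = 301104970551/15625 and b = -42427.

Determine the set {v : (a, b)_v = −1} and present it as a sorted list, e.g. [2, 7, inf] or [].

Mod squares: a ≡ 319, b ≡ -42427. Check v ∈ {∞, 2, 3, 5, 7, 11, 19, 29}.
v=2: v_2(a)=0, v_2(b)=0; units ≡ 7, 5 (mod 8); ε·ε+αω+βω = 1·0+0·1+0·0 ≡ 0  ⇒  (a,b)_2 = +1.
v=5: a=5^-6·(≡1), b=5^0·(≡3) mod 5; (1|5)=+1, (3|5)=-1; (−1)^{-6·0·2}·(+1)^0·(-1)^-6 = +1.
v=3: a=3^2·(≡1), b=3^0·(≡2) mod 3; (1|3)=+1, (2|3)=-1; (−1)^{2·0·1}·(+1)^0·(-1)^2 = +1.
v=29: a=29^1·(≡26), b=29^1·(≡16) mod 29; (26|29)=-1, (16|29)=+1; (−1)^{1·1·14}·(-1)^1·(+1)^1 = -1.
v=∞: 319 > 0 and -42427 < 0  ⇒  (a,b)_∞ = +1.
v=11: a=11^3·(≡8), b=11^1·(≡4) mod 11; (8|11)=-1, (4|11)=+1; (−1)^{3·1·5}·(-1)^1·(+1)^3 = +1.
v=19: a=19^2·(≡14), b=19^1·(≡9) mod 19; (14|19)=-1, (9|19)=+1; (−1)^{2·1·9}·(-1)^1·(+1)^2 = -1.
v=7: a=7^4·(≡1), b=7^1·(≡1) mod 7; (1|7)=+1, (1|7)=+1; (−1)^{4·1·3}·(+1)^1·(+1)^4 = +1.
(319, -42427 / ℚ) ramifies at {19, 29}: a division algebra.

[19, 29]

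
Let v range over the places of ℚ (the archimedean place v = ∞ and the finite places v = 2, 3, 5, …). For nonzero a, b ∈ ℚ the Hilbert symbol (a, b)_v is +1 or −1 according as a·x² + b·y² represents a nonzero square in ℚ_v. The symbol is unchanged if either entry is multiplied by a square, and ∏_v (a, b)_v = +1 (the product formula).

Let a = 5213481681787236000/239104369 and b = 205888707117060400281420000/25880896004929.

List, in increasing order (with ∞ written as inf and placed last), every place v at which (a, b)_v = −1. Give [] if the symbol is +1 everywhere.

Mod squares: a ≡ 5610, b ≡ 78. Check v ∈ {∞, 2, 3, 5, 7, 11, 13, 17, 19, 47}.
v=3: a=3^3·(≡1), b=3^5·(≡2) mod 3; (1|3)=+1, (2|3)=-1; (−1)^{3·5·1}·(+1)^5·(-1)^3 = +1.
v=13: a=13^2·(≡2), b=13^3·(≡5) mod 13; (2|13)=-1, (5|13)=-1; (−1)^{2·3·6}·(-1)^3·(-1)^2 = -1.
v=47: a=47^-4·(≡8), b=47^-6·(≡38) mod 47; (8|47)=+1, (38|47)=-1; (−1)^{-4·-6·23}·(+1)^-6·(-1)^-4 = +1.
v=∞: 5610 > 0 and 78 > 0  ⇒  (a,b)_∞ = +1.
v=19: a=19^2·(≡16), b=19^4·(≡18) mod 19; (16|19)=+1, (18|19)=-1; (−1)^{2·4·9}·(+1)^4·(-1)^2 = +1.
v=2: v_2(a)=5, v_2(b)=5; units ≡ 5, 7 (mod 8); ε·ε+αω+βω = 0·1+5·0+5·1 ≡ 1  ⇒  (a,b)_2 = -1.
v=17: a=17^3·(≡14), b=17^4·(≡14) mod 17; (14|17)=-1, (14|17)=-1; (−1)^{3·4·8}·(-1)^4·(-1)^3 = -1.
v=11: a=11^5·(≡1), b=11^6·(≡9) mod 11; (1|11)=+1, (9|11)=+1; (−1)^{5·6·5}·(+1)^6·(+1)^5 = +1.
v=5: a=5^3·(≡2), b=5^4·(≡3) mod 5; (2|5)=-1, (3|5)=-1; (−1)^{3·4·2}·(-1)^4·(-1)^3 = -1.
v=7: a=7^-2·(≡5), b=7^-4·(≡2) mod 7; (5|7)=-1, (2|7)=+1; (−1)^{-2·-4·3}·(-1)^-4·(+1)^-2 = +1.
(5610, 78 / ℚ) ramifies at {2, 5, 13, 17}: a division algebra.

[2, 5, 13, 17]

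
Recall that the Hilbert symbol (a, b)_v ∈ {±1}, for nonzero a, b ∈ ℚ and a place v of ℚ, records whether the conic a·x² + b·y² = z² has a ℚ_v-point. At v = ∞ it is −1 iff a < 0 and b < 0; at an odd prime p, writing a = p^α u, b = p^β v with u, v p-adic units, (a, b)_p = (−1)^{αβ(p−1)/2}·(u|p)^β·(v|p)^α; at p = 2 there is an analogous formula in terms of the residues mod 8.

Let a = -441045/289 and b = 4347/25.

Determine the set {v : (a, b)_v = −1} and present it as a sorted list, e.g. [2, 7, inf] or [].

Mod squares: a ≡ -5, b ≡ 483. Check v ∈ {∞, 2, 3, 5, 7, 11, 17, 23}.
v=11: a=11^2·(≡6), b=11^0·(≡8) mod 11; (6|11)=-1, (8|11)=-1; (−1)^{2·0·5}·(-1)^0·(-1)^2 = +1.
v=2: v_2(a)=0, v_2(b)=0; units ≡ 3, 3 (mod 8); ε·ε+αω+βω = 1·1+0·1+0·1 ≡ 1  ⇒  (a,b)_2 = -1.
v=∞: -5 < 0 and 483 > 0  ⇒  (a,b)_∞ = +1.
v=7: a=7^0·(≡2), b=7^1·(≡3) mod 7; (2|7)=+1, (3|7)=-1; (−1)^{0·1·3}·(+1)^1·(-1)^0 = +1.
v=5: a=5^1·(≡4), b=5^-2·(≡2) mod 5; (4|5)=+1, (2|5)=-1; (−1)^{1·-2·2}·(+1)^-2·(-1)^1 = -1.
v=3: a=3^6·(≡1), b=3^3·(≡2) mod 3; (1|3)=+1, (2|3)=-1; (−1)^{6·3·1}·(+1)^3·(-1)^6 = +1.
v=23: a=23^0·(≡2), b=23^1·(≡14) mod 23; (2|23)=+1, (14|23)=-1; (−1)^{0·1·11}·(+1)^1·(-1)^0 = +1.
v=17: a=17^-2·(≡3), b=17^0·(≡10) mod 17; (3|17)=-1, (10|17)=-1; (−1)^{-2·0·8}·(-1)^0·(-1)^-2 = +1.
Ram(-5, 483) = {2, 5}; no ℚ_2-point on the conic.

[2, 5]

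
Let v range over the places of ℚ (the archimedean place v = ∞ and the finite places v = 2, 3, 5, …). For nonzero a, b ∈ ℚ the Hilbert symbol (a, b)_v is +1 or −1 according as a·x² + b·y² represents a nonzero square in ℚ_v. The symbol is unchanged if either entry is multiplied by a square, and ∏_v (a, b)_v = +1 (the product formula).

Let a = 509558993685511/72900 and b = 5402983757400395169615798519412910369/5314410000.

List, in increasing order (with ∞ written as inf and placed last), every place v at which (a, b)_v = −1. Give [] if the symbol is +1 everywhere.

[7, 37]

Mod squares: a ≡ 212227819111, b ≡ 20808689. Check v ∈ {∞, 2, 3, 5, 7, 11, 29, 31, 37, 41, 43, 47}.
v=3: a=3^-6·(≡1), b=3^-12·(≡2) mod 3; (1|3)=+1, (2|3)=-1; (−1)^{-6·-12·1}·(+1)^-12·(-1)^-6 = +1.
v=37: a=37^1·(≡14), b=37^3·(≡4) mod 37; (14|37)=-1, (4|37)=+1; (−1)^{1·3·18}·(-1)^3·(+1)^1 = -1.
v=∞: 212227819111 > 0 and 20808689 > 0  ⇒  (a,b)_∞ = +1.
v=43: a=43^1·(≡2), b=43^3·(≡4) mod 43; (2|43)=-1, (4|43)=+1; (−1)^{1·3·21}·(-1)^3·(+1)^1 = +1.
v=41: a=41^1·(≡2), b=41^3·(≡1) mod 41; (2|41)=+1, (1|41)=+1; (−1)^{1·3·20}·(+1)^3·(+1)^1 = +1.
v=7: a=7^5·(≡3), b=7^10·(≡5) mod 7; (3|7)=-1, (5|7)=-1; (−1)^{5·10·3}·(-1)^10·(-1)^5 = -1.
v=5: a=5^-2·(≡1), b=5^-4·(≡4) mod 5; (1|5)=+1, (4|5)=+1; (−1)^{-2·-4·2}·(+1)^-4·(+1)^-2 = +1.
v=47: a=47^1·(≡22), b=47^2·(≡42) mod 47; (22|47)=-1, (42|47)=+1; (−1)^{1·2·23}·(-1)^2·(+1)^1 = +1.
v=2: v_2(a)=-2, v_2(b)=-4; units ≡ 7, 1 (mod 8); ε·ε+αω+βω = 1·0+-2·0+-4·0 ≡ 0  ⇒  (a,b)_2 = +1.
v=31: a=31^1·(≡14), b=31^2·(≡10) mod 31; (14|31)=+1, (10|31)=+1; (−1)^{1·2·15}·(+1)^2·(+1)^1 = +1.
v=29: a=29^1·(≡25), b=29^3·(≡20) mod 29; (25|29)=+1, (20|29)=+1; (−1)^{1·3·14}·(+1)^3·(+1)^1 = +1.
v=11: a=11^1·(≡3), b=11^3·(≡8) mod 11; (3|11)=+1, (8|11)=-1; (−1)^{1·3·5}·(+1)^3·(-1)^1 = +1.
Ram(212227819111, 20808689) = {7, 37}; no ℚ_7-point on the conic.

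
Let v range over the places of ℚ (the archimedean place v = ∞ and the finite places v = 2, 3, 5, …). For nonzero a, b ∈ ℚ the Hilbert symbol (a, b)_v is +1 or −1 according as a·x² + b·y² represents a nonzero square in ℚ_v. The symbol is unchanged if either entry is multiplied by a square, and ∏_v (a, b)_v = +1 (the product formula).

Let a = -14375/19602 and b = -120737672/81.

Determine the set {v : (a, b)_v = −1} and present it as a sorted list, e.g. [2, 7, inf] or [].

Mod squares: a ≡ -46, b ≡ -249458. Check v ∈ {∞, 2, 3, 5, 11, 17, 23, 29}.
v=23: a=23^1·(≡7), b=23^1·(≡20) mod 23; (7|23)=-1, (20|23)=-1; (−1)^{1·1·11}·(-1)^1·(-1)^1 = -1.
v=17: a=17^0·(≡7), b=17^1·(≡6) mod 17; (7|17)=-1, (6|17)=-1; (−1)^{0·1·8}·(-1)^1·(-1)^0 = -1.
v=5: a=5^4·(≡1), b=5^0·(≡3) mod 5; (1|5)=+1, (3|5)=-1; (−1)^{4·0·2}·(+1)^0·(-1)^4 = +1.
v=2: v_2(a)=-1, v_2(b)=3; units ≡ 1, 7 (mod 8); ε·ε+αω+βω = 0·1+-1·0+3·0 ≡ 0  ⇒  (a,b)_2 = +1.
v=∞: -46 < 0 and -249458 < 0  ⇒  (a,b)_∞ = -1.
v=11: a=11^-2·(≡3), b=11^3·(≡4) mod 11; (3|11)=+1, (4|11)=+1; (−1)^{-2·3·5}·(+1)^3·(+1)^-2 = +1.
v=3: a=3^-4·(≡2), b=3^-4·(≡1) mod 3; (2|3)=-1, (1|3)=+1; (−1)^{-4·-4·1}·(-1)^-4·(+1)^-4 = +1.
v=29: a=29^0·(≡10), b=29^1·(≡2) mod 29; (10|29)=-1, (2|29)=-1; (−1)^{0·1·14}·(-1)^1·(-1)^0 = -1.
|Ram(-46, -249458)| = 4, even; anisotropic at {17, 23, 29, ∞}.

[17, 23, 29, inf]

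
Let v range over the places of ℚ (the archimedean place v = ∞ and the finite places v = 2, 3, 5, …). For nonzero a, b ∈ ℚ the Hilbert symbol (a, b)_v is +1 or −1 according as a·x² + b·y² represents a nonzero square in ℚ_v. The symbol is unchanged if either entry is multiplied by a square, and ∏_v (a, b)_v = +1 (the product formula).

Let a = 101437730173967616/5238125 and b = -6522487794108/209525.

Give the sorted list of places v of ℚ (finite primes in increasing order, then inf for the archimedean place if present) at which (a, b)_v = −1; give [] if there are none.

[3, 29, 31, 53]

Mod squares: a ≡ 6813521, b ≡ -20440563. Check v ∈ {∞, 2, 3, 5, 11, 13, 17, 29, 31, 53}.
v=5: a=5^-4·(≡1), b=5^-2·(≡2) mod 5; (1|5)=+1, (2|5)=-1; (−1)^{-4·-2·2}·(+1)^-2·(-1)^-4 = +1.
v=13: a=13^5·(≡9), b=13^5·(≡12) mod 13; (9|13)=+1, (12|13)=+1; (−1)^{5·5·6}·(+1)^5·(+1)^5 = +1.
v=∞: 6813521 > 0 and -20440563 < 0  ⇒  (a,b)_∞ = +1.
v=3: a=3^10·(≡2), b=3^5·(≡1) mod 3; (2|3)=-1, (1|3)=+1; (−1)^{10·5·1}·(-1)^5·(+1)^10 = -1.
v=17: a=17^-2·(≡7), b=17^-2·(≡13) mod 17; (7|17)=-1, (13|17)=+1; (−1)^{-2·-2·8}·(-1)^-2·(+1)^-2 = +1.
v=29: a=29^-1·(≡20), b=29^-1·(≡10) mod 29; (20|29)=+1, (10|29)=-1; (−1)^{-1·-1·14}·(+1)^-1·(-1)^-1 = -1.
v=53: a=53^1·(≡21), b=53^1·(≡44) mod 53; (21|53)=-1, (44|53)=+1; (−1)^{1·1·26}·(-1)^1·(+1)^1 = -1.
v=31: a=31^1·(≡10), b=31^1·(≡25) mod 31; (10|31)=+1, (25|31)=+1; (−1)^{1·1·15}·(+1)^1·(+1)^1 = -1.
v=11: a=11^1·(≡5), b=11^1·(≡2) mod 11; (5|11)=+1, (2|11)=-1; (−1)^{1·1·5}·(+1)^1·(-1)^1 = +1.
v=2: v_2(a)=8, v_2(b)=2; units ≡ 1, 5 (mod 8); ε·ε+αω+βω = 0·0+8·1+2·0 ≡ 0  ⇒  (a,b)_2 = +1.
Ram(6813521, -20440563) = {3, 29, 31, 53}; no ℚ_3-point on the conic.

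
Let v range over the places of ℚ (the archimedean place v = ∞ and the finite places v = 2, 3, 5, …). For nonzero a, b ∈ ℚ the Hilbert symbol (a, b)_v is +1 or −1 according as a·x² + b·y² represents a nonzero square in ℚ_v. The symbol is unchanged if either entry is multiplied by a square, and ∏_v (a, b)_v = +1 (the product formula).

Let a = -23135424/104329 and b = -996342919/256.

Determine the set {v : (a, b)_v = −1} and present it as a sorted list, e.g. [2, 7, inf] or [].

[3, 13, 17, 19, 23, 31, 53, inf]

(a, b) ≡ (-2139, -8234239) mod (ℚ^×)²; places V = {2, 3, 11, 13, 17, 19, 23, 31, 37, 53, ∞}.
(a,b)_37: α=0, u≡26; β=1, v≡35 (mod 37); (26|37)=+1, (35|37)=-1; sign (−1)^0·+1^1·-1^0 = +1.
(a,b)_19: α=-2, u≡10; β=1, v≡7 (mod 19); (10|19)=-1, (7|19)=+1; sign (−1)^0·-1^1·+1^-2 = -1.
(a,b)_∞: sgn(-2139)=−, sgn(-8234239)=−, so -1.
(a,b)_53: α=0, u≡33; β=1, v≡51 (mod 53); (33|53)=-1, (51|53)=-1; sign (−1)^0·-1^1·-1^0 = -1.
(a,b)_13: α=2, u≡5; β=1, v≡4 (mod 13); (5|13)=-1, (4|13)=+1; sign (−1)^0·-1^1·+1^2 = -1.
(a,b)_23: α=1, u≡17; β=0, v≡5 (mod 23); (17|23)=-1, (5|23)=-1; sign (−1)^0·-1^0·-1^1 = -1.
(a,b)_3: α=1, u≡1; β=0, v≡2 (mod 3); (1|3)=+1, (2|3)=-1; sign (−1)^0·+1^0·-1^1 = -1.
(a,b)_2: α=6, β=-8; u≡5, v≡1 (mod 8); ε(u)ε(v)=0·0, αω(v)=6·0, βω(u)=-8·1; sum ≡ 0  ⇒  +1.
(a,b)_11: α=0, u≡8; β=2, v≡3 (mod 11); (8|11)=-1, (3|11)=+1; sign (−1)^0·-1^2·+1^0 = +1.
(a,b)_31: α=1, u≡17; β=0, v≡11 (mod 31); (17|31)=-1, (11|31)=-1; sign (−1)^0·-1^0·-1^1 = -1.
(a,b)_17: α=-2, u≡3; β=1, v≡11 (mod 17); (3|17)=-1, (11|17)=-1; sign (−1)^0·-1^1·-1^-2 = -1.
(-2139, -8234239 / ℚ) ramifies at {3, 13, 17, 19, 23, 31, 53, ∞}: a division algebra.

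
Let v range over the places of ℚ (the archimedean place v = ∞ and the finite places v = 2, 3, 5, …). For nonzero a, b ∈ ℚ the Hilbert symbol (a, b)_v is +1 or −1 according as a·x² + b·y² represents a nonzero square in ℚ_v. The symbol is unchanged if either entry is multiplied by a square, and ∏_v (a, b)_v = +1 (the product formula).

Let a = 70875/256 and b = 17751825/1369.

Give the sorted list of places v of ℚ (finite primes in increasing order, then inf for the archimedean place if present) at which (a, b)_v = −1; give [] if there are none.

(a, b) ≡ (35, 273) mod (ℚ^×)²; places V = {2, 3, 5, 7, 13, 17, 37, ∞}.
(a,b)_∞: sgn(35)=+, sgn(273)=+, so +1.
(a,b)_2: α=-8, β=0; u≡3, v≡1 (mod 8); ε(u)ε(v)=1·0, αω(v)=-8·0, βω(u)=0·1; sum ≡ 0  ⇒  +1.
(a,b)_7: α=1, u≡6; β=1, v≡2 (mod 7); (6|7)=-1, (2|7)=+1; sign (−1)^1·-1^1·+1^1 = +1.
(a,b)_17: α=0, u≡2; β=2, v≡8 (mod 17); (2|17)=+1, (8|17)=+1; sign (−1)^0·+1^2·+1^0 = +1.
(a,b)_5: α=3, u≡2; β=2, v≡2 (mod 5); (2|5)=-1, (2|5)=-1; sign (−1)^0·-1^2·-1^3 = -1.
(a,b)_13: α=0, u≡10; β=1, v≡11 (mod 13); (10|13)=+1, (11|13)=-1; sign (−1)^0·+1^1·-1^0 = +1.
(a,b)_37: α=0, u≡18; β=-2, v≡2 (mod 37); (18|37)=-1, (2|37)=-1; sign (−1)^0·-1^-2·-1^0 = +1.
(a,b)_3: α=4, u≡2; β=3, v≡1 (mod 3); (2|3)=-1, (1|3)=+1; sign (−1)^0·-1^3·+1^4 = -1.
Ram(35, 273) = {3, 5}; no ℚ_3-point on the conic.

[3, 5]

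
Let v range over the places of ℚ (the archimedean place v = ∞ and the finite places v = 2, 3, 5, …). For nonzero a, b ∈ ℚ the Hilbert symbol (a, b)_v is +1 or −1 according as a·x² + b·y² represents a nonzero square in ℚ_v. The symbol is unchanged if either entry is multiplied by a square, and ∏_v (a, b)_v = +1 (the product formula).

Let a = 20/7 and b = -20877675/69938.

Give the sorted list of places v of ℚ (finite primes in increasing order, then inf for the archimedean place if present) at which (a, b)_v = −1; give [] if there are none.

[2, 3]

(a, b) ≡ (35, -34086) mod (ℚ^×)²; places V = {2, 3, 5, 7, 11, 13, 17, 19, 23, ∞}.
(a,b)_13: α=0, u≡1; β=1, v≡10 (mod 13); (1|13)=+1, (10|13)=+1; sign (−1)^0·+1^1·+1^0 = +1.
(a,b)_2: α=2, β=-1; u≡3, v≡5 (mod 8); ε(u)ε(v)=1·0, αω(v)=2·1, βω(u)=-1·1; sum ≡ 1  ⇒  -1.
(a,b)_5: α=1, u≡2; β=2, v≡1 (mod 5); (2|5)=-1, (1|5)=+1; sign (−1)^0·-1^2·+1^1 = +1.
(a,b)_23: α=0, u≡16; β=1, v≡6 (mod 23); (16|23)=+1, (6|23)=+1; sign (−1)^0·+1^1·+1^0 = +1.
(a,b)_17: α=0, u≡15; β=-2, v≡2 (mod 17); (15|17)=+1, (2|17)=+1; sign (−1)^0·+1^-2·+1^0 = +1.
(a,b)_∞: sgn(35)=+, sgn(-34086)=−, so +1.
(a,b)_19: α=0, u≡11; β=1, v≡17 (mod 19); (11|19)=+1, (17|19)=+1; sign (−1)^0·+1^1·+1^0 = +1.
(a,b)_3: α=0, u≡2; β=1, v≡2 (mod 3); (2|3)=-1, (2|3)=-1; sign (−1)^0·-1^1·-1^0 = -1.
(a,b)_7: α=-1, u≡6; β=2, v≡1 (mod 7); (6|7)=-1, (1|7)=+1; sign (−1)^0·-1^2·+1^-1 = +1.
(a,b)_11: α=0, u≡6; β=-2, v≡1 (mod 11); (6|11)=-1, (1|11)=+1; sign (−1)^0·-1^-2·+1^0 = +1.
|Ram(35, -34086)| = 2, even; anisotropic at {2, 3}.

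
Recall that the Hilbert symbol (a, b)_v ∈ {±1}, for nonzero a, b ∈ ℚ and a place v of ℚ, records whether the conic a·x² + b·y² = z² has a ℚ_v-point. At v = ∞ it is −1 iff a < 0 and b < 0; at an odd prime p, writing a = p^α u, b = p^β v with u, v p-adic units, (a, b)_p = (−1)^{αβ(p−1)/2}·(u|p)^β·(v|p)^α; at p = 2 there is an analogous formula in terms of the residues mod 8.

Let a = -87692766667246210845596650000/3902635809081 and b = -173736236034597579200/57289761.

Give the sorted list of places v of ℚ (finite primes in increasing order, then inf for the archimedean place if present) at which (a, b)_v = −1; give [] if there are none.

[5, 11, 19, inf]

(a, b) ≡ (-13585, -23) mod (ℚ^×)²; places V = {2, 3, 5, 11, 13, 19, 23, 29, ∞}.
(a,b)_29: α=-6, u≡24; β=-4, v≡1 (mod 29); (24|29)=+1, (1|29)=+1; sign (−1)^0·+1^-4·+1^-6 = +1.
(a,b)_3: α=-8, u≡2; β=-4, v≡1 (mod 3); (2|3)=-1, (1|3)=+1; sign (−1)^0·-1^-4·+1^-8 = +1.
(a,b)_∞: sgn(-13585)=−, sgn(-23)=−, so -1.
(a,b)_2: α=4, β=6; u≡7, v≡1 (mod 8); ε(u)ε(v)=1·0, αω(v)=4·0, βω(u)=6·0; sum ≡ 0  ⇒  +1.
(a,b)_19: α=7, u≡17; β=4, v≡10 (mod 19); (17|19)=+1, (10|19)=-1; sign (−1)^0·+1^4·-1^7 = -1.
(a,b)_13: α=1, u≡7; β=2, v≡1 (mod 13); (7|13)=-1, (1|13)=+1; sign (−1)^0·-1^2·+1^1 = +1.
(a,b)_5: α=5, u≡2; β=2, v≡2 (mod 5); (2|5)=-1, (2|5)=-1; sign (−1)^0·-1^2·-1^5 = -1.
(a,b)_11: α=11, u≡10; β=8, v≡8 (mod 11); (10|11)=-1, (8|11)=-1; sign (−1)^0·-1^8·-1^11 = -1.
(a,b)_23: α=2, u≡8; β=1, v≡20 (mod 23); (8|23)=+1, (20|23)=-1; sign (−1)^0·+1^1·-1^2 = +1.
Ram(-13585, -23) = {5, 11, 19, ∞}; no ℚ_5-point on the conic.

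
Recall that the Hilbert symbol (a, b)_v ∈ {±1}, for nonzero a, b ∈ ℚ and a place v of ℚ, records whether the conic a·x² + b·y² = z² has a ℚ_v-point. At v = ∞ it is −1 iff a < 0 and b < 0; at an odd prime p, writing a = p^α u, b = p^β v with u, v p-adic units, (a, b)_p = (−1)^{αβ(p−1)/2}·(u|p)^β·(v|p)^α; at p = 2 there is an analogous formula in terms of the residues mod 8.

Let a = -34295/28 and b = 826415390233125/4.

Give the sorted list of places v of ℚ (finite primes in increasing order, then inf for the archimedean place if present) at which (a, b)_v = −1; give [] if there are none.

[5, 11]

(a, b) ≡ (-665, 77) mod (ℚ^×)²; places V = {2, 3, 5, 7, 11, 19, ∞}.
(a,b)_2: α=-2, β=-2; u≡7, v≡5 (mod 8); ε(u)ε(v)=1·0, αω(v)=-2·1, βω(u)=-2·0; sum ≡ 0  ⇒  +1.
(a,b)_∞: sgn(-665)=−, sgn(77)=+, so +1.
(a,b)_3: α=0, u≡1; β=2, v≡2 (mod 3); (1|3)=+1, (2|3)=-1; sign (−1)^0·+1^2·-1^0 = +1.
(a,b)_5: α=1, u≡2; β=4, v≡2 (mod 5); (2|5)=-1, (2|5)=-1; sign (−1)^0·-1^4·-1^1 = -1.
(a,b)_7: α=-1, u≡3; β=1, v≡4 (mod 7); (3|7)=-1, (4|7)=+1; sign (−1)^1·-1^1·+1^-1 = +1.
(a,b)_11: α=0, u≡6; β=5, v≡6 (mod 11); (6|11)=-1, (6|11)=-1; sign (−1)^0·-1^5·-1^0 = -1.
(a,b)_19: α=3, u≡10; β=4, v≡17 (mod 19); (10|19)=-1, (17|19)=+1; sign (−1)^0·-1^4·+1^3 = +1.
Ram(-665, 77) = {5, 11}; no ℚ_5-point on the conic.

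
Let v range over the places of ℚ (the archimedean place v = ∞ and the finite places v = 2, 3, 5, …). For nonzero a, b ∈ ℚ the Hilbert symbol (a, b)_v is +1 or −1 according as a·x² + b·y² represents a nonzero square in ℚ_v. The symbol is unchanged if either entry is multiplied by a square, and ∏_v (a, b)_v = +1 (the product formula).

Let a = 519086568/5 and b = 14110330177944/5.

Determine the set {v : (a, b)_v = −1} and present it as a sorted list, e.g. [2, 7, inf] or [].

(a, b) ≡ (648858210, 23870) mod (ℚ^×)²; places V = {2, 3, 5, 7, 11, 13, 17, 31, 41, ∞}.
(a,b)_11: α=1, u≡8; β=1, v≡5 (mod 11); (8|11)=-1, (5|11)=+1; sign (−1)^1·-1^1·+1^1 = +1.
(a,b)_13: α=1, u≡3; β=2, v≡7 (mod 13); (3|13)=+1, (7|13)=-1; sign (−1)^0·+1^2·-1^1 = -1.
(a,b)_31: α=1, u≡28; β=1, v≡12 (mod 31); (28|31)=+1, (12|31)=-1; sign (−1)^1·+1^1·-1^1 = +1.
(a,b)_7: α=1, u≡2; β=1, v≡4 (mod 7); (2|7)=+1, (4|7)=+1; sign (−1)^1·+1^1·+1^1 = -1.
(a,b)_17: α=1, u≡1; β=2, v≡1 (mod 17); (1|17)=+1, (1|17)=+1; sign (−1)^0·+1^2·+1^1 = +1.
(a,b)_∞: sgn(648858210)=+, sgn(23870)=+, so +1.
(a,b)_3: α=1, u≡2; β=2, v≡2 (mod 3); (2|3)=-1, (2|3)=-1; sign (−1)^0·-1^2·-1^1 = -1.
(a,b)_41: α=1, u≡27; β=2, v≡25 (mod 41); (27|41)=-1, (25|41)=+1; sign (−1)^0·-1^2·+1^1 = +1.
(a,b)_2: α=3, β=3; u≡1, v≡7 (mod 8); ε(u)ε(v)=0·1, αω(v)=3·0, βω(u)=3·0; sum ≡ 0  ⇒  +1.
(a,b)_5: α=-1, u≡3; β=-1, v≡4 (mod 5); (3|5)=-1, (4|5)=+1; sign (−1)^0·-1^-1·+1^-1 = -1.
|Ram(648858210, 23870)| = 4, even; anisotropic at {3, 5, 7, 13}.

[3, 5, 7, 13]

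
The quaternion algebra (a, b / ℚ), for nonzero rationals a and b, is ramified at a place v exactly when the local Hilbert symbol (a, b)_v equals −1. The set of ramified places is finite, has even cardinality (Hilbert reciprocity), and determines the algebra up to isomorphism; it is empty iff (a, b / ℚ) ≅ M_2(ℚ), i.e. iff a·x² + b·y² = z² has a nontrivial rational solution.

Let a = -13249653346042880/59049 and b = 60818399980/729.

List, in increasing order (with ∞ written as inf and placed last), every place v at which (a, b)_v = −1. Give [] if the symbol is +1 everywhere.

(a, b) ≡ (-17866745, 20995) mod (ℚ^×)²; places V = {2, 3, 5, 13, 17, 19, 23, 37, ∞}.
(a,b)_5: α=1, u≡1; β=1, v≡4 (mod 5); (1|5)=+1, (4|5)=+1; sign (−1)^0·+1^1·+1^1 = +1.
(a,b)_2: α=10, β=2; u≡7, v≡3 (mod 8); ε(u)ε(v)=1·1, αω(v)=10·1, βω(u)=2·0; sum ≡ 1  ⇒  -1.
(a,b)_23: α=3, u≡19; β=2, v≡11 (mod 23); (19|23)=-1, (11|23)=-1; sign (−1)^0·-1^2·-1^3 = -1.
(a,b)_37: α=3, u≡14; β=2, v≡10 (mod 37); (14|37)=-1, (10|37)=+1; sign (−1)^0·-1^2·+1^3 = +1.
(a,b)_13: α=1, u≡11; β=1, v≡3 (mod 13); (11|13)=-1, (3|13)=+1; sign (−1)^0·-1^1·+1^1 = -1.
(a,b)_19: α=1, u≡14; β=1, v≡3 (mod 19); (14|19)=-1, (3|19)=-1; sign (−1)^1·-1^1·-1^1 = -1.
(a,b)_∞: sgn(-17866745)=−, sgn(20995)=+, so +1.
(a,b)_17: α=1, u≡3; β=1, v≡12 (mod 17); (3|17)=-1, (12|17)=-1; sign (−1)^0·-1^1·-1^1 = +1.
(a,b)_3: α=-10, u≡1; β=-6, v≡1 (mod 3); (1|3)=+1, (1|3)=+1; sign (−1)^0·+1^-6·+1^-10 = +1.
Ram(-17866745, 20995) = {2, 13, 19, 23}; no ℚ_2-point on the conic.

[2, 13, 19, 23]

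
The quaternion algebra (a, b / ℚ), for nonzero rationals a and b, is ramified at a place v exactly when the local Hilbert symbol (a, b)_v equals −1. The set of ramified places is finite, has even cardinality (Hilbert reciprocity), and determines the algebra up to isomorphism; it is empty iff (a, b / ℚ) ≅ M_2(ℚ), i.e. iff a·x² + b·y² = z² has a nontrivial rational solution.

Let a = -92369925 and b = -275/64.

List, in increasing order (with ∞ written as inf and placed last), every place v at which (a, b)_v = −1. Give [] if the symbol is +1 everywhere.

Mod squares: a ≡ -410533, b ≡ -11. Check v ∈ {∞, 2, 3, 5, 11, 17, 19, 31, 41}.
v=11: a=11^0·(≡1), b=11^1·(≡7) mod 11; (1|11)=+1, (7|11)=-1; (−1)^{0·1·5}·(+1)^1·(-1)^0 = +1.
v=5: a=5^2·(≡3), b=5^2·(≡1) mod 5; (3|5)=-1, (1|5)=+1; (−1)^{2·2·2}·(-1)^2·(+1)^2 = +1.
v=41: a=41^1·(≡25), b=41^0·(≡13) mod 41; (25|41)=+1, (13|41)=-1; (−1)^{1·0·20}·(+1)^0·(-1)^1 = -1.
v=17: a=17^1·(≡15), b=17^0·(≡5) mod 17; (15|17)=+1, (5|17)=-1; (−1)^{1·0·8}·(+1)^0·(-1)^1 = -1.
v=∞: -410533 < 0 and -11 < 0  ⇒  (a,b)_∞ = -1.
v=19: a=19^1·(≡12), b=19^0·(≡15) mod 19; (12|19)=-1, (15|19)=-1; (−1)^{1·0·9}·(-1)^0·(-1)^1 = -1.
v=3: a=3^2·(≡2), b=3^0·(≡1) mod 3; (2|3)=-1, (1|3)=+1; (−1)^{2·0·1}·(-1)^0·(+1)^2 = +1.
v=2: v_2(a)=0, v_2(b)=-6; units ≡ 3, 5 (mod 8); ε·ε+αω+βω = 1·0+0·1+-6·1 ≡ 0  ⇒  (a,b)_2 = +1.
v=31: a=31^1·(≡14), b=31^0·(≡2) mod 31; (14|31)=+1, (2|31)=+1; (−1)^{1·0·15}·(+1)^0·(+1)^1 = +1.
(-410533, -11 / ℚ) ramifies at {17, 19, 41, ∞}: a division algebra.

[17, 19, 41, inf]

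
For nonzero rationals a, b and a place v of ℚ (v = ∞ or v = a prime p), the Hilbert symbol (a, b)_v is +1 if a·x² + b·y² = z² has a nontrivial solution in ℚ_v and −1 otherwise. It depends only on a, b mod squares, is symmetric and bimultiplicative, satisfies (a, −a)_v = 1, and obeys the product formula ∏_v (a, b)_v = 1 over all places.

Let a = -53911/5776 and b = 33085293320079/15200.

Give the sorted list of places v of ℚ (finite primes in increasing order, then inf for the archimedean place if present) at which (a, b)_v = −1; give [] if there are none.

Mod squares: a ≡ -319, b ≡ 100282. Check v ∈ {∞, 2, 3, 5, 7, 11, 13, 19, 29}.
v=13: a=13^2·(≡8), b=13^3·(≡5) mod 13; (8|13)=-1, (5|13)=-1; (−1)^{2·3·6}·(-1)^3·(-1)^2 = -1.
v=7: a=7^0·(≡3), b=7^1·(≡4) mod 7; (3|7)=-1, (4|7)=+1; (−1)^{0·1·3}·(-1)^1·(+1)^0 = -1.
v=5: a=5^0·(≡4), b=5^-2·(≡3) mod 5; (4|5)=+1, (3|5)=-1; (−1)^{0·-2·2}·(+1)^-2·(-1)^0 = +1.
v=11: a=11^1·(≡5), b=11^2·(≡8) mod 11; (5|11)=+1, (8|11)=-1; (−1)^{1·2·5}·(+1)^2·(-1)^1 = -1.
v=2: v_2(a)=-4, v_2(b)=-5; units ≡ 1, 5 (mod 8); ε·ε+αω+βω = 0·0+-4·1+-5·0 ≡ 0  ⇒  (a,b)_2 = +1.
v=29: a=29^1·(≡11), b=29^3·(≡16) mod 29; (11|29)=-1, (16|29)=+1; (−1)^{1·3·14}·(-1)^3·(+1)^1 = -1.
v=∞: -319 < 0 and 100282 > 0  ⇒  (a,b)_∞ = +1.
v=19: a=19^-2·(≡9), b=19^-1·(≡15) mod 19; (9|19)=+1, (15|19)=-1; (−1)^{-2·-1·9}·(+1)^-1·(-1)^-2 = +1.
v=3: a=3^0·(≡2), b=3^6·(≡1) mod 3; (2|3)=-1, (1|3)=+1; (−1)^{0·6·1}·(-1)^6·(+1)^0 = +1.
|Ram(-319, 100282)| = 4, even; anisotropic at {7, 11, 13, 29}.

[7, 11, 13, 29]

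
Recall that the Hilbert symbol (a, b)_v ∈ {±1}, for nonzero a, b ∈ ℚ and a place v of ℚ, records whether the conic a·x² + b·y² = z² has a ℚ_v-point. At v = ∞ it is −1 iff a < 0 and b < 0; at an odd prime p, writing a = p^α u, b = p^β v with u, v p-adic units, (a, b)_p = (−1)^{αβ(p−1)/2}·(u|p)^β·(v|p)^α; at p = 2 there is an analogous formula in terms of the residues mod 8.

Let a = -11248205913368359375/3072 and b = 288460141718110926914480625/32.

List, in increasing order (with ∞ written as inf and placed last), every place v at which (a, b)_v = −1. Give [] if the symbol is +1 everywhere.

(a, b) ≡ (-330429, 32338) mod (ℚ^×)²; places V = {2, 3, 5, 11, 17, 19, 23, 31, 37, ∞}.
(a,b)_37: α=2, u≡5; β=3, v≡35 (mod 37); (5|37)=-1, (35|37)=-1; sign (−1)^0·-1^3·-1^2 = -1.
(a,b)_23: α=2, u≡4; β=3, v≡9 (mod 23); (4|23)=+1, (9|23)=+1; sign (−1)^0·+1^3·+1^2 = +1.
(a,b)_19: α=3, u≡15; β=5, v≡11 (mod 19); (15|19)=-1, (11|19)=+1; sign (−1)^1·-1^5·+1^3 = +1.
(a,b)_5: α=8, u≡1; β=4, v≡2 (mod 5); (1|5)=+1, (2|5)=-1; sign (−1)^0·+1^4·-1^8 = +1.
(a,b)_∞: sgn(-330429)=−, sgn(32338)=+, so +1.
(a,b)_31: α=1, u≡5; β=2, v≡4 (mod 31); (5|31)=+1, (4|31)=+1; sign (−1)^0·+1^2·+1^1 = +1.
(a,b)_11: α=1, u≡7; β=2, v≡3 (mod 11); (7|11)=-1, (3|11)=+1; sign (−1)^0·-1^2·+1^1 = +1.
(a,b)_2: α=-10, β=-5; u≡3, v≡1 (mod 8); ε(u)ε(v)=1·0, αω(v)=-10·0, βω(u)=-5·1; sum ≡ 1  ⇒  -1.
(a,b)_17: α=1, u≡12; β=2, v≡15 (mod 17); (12|17)=-1, (15|17)=+1; sign (−1)^0·-1^2·+1^1 = +1.
(a,b)_3: α=-1, u≡2; β=2, v≡1 (mod 3); (2|3)=-1, (1|3)=+1; sign (−1)^0·-1^2·+1^-1 = +1.
|Ram(-330429, 32338)| = 2, even; anisotropic at {2, 37}.

[2, 37]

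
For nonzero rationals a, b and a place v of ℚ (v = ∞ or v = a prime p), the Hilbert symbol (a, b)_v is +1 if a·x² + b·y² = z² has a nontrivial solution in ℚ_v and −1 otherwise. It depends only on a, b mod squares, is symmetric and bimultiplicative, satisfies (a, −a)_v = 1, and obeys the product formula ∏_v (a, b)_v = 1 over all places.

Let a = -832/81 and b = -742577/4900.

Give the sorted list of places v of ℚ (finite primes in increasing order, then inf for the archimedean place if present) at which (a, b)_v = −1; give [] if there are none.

Mod squares: a ≡ -13, b ≡ -17. Check v ∈ {∞, 2, 3, 5, 7, 11, 13, 17, 19}.
v=19: a=19^0·(≡16), b=19^2·(≡12) mod 19; (16|19)=+1, (12|19)=-1; (−1)^{0·2·9}·(+1)^2·(-1)^0 = +1.
v=∞: -13 < 0 and -17 < 0  ⇒  (a,b)_∞ = -1.
v=13: a=13^1·(≡9), b=13^0·(≡4) mod 13; (9|13)=+1, (4|13)=+1; (−1)^{1·0·6}·(+1)^0·(+1)^1 = +1.
v=2: v_2(a)=6, v_2(b)=-2; units ≡ 3, 7 (mod 8); ε·ε+αω+βω = 1·1+6·0+-2·1 ≡ 1  ⇒  (a,b)_2 = -1.
v=7: a=7^0·(≡2), b=7^-2·(≡2) mod 7; (2|7)=+1, (2|7)=+1; (−1)^{0·-2·3}·(+1)^-2·(+1)^0 = +1.
v=11: a=11^0·(≡1), b=11^2·(≡9) mod 11; (1|11)=+1, (9|11)=+1; (−1)^{0·2·5}·(+1)^2·(+1)^0 = +1.
v=5: a=5^0·(≡3), b=5^-2·(≡3) mod 5; (3|5)=-1, (3|5)=-1; (−1)^{0·-2·2}·(-1)^-2·(-1)^0 = +1.
v=3: a=3^-4·(≡2), b=3^0·(≡1) mod 3; (2|3)=-1, (1|3)=+1; (−1)^{-4·0·1}·(-1)^0·(+1)^-4 = +1.
v=17: a=17^0·(≡4), b=17^1·(≡15) mod 17; (4|17)=+1, (15|17)=+1; (−1)^{0·1·8}·(+1)^1·(+1)^0 = +1.
(-13, -17 / ℚ) ramifies at {2, ∞}: a division algebra.

[2, inf]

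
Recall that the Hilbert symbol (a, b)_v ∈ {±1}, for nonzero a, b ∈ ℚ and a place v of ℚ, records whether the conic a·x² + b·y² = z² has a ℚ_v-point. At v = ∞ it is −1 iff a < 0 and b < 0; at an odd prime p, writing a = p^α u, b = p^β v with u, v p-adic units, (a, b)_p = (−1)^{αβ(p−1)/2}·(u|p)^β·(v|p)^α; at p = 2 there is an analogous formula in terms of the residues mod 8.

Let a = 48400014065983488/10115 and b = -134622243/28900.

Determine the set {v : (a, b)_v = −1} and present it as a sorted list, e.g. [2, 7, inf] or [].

[2, 5, 7, 37]

(a, b) ≡ (2170, -184667) mod (ℚ^×)²; places V = {2, 3, 5, 7, 17, 19, 23, 31, 37, ∞}.
(a,b)_23: α=2, u≡18; β=1, v≡5 (mod 23); (18|23)=+1, (5|23)=-1; sign (−1)^0·+1^1·-1^2 = +1.
(a,b)_19: α=2, u≡6; β=0, v≡15 (mod 19); (6|19)=+1, (15|19)=-1; sign (−1)^0·+1^0·-1^2 = +1.
(a,b)_∞: sgn(2170)=+, sgn(-184667)=−, so +1.
(a,b)_7: α=-1, u≡2; β=1, v≡4 (mod 7); (2|7)=+1, (4|7)=+1; sign (−1)^1·+1^1·+1^-1 = -1.
(a,b)_37: α=2, u≡24; β=1, v≡10 (mod 37); (24|37)=-1, (10|37)=+1; sign (−1)^0·-1^1·+1^2 = -1.
(a,b)_17: α=-2, u≡3; β=-2, v≡4 (mod 17); (3|17)=-1, (4|17)=+1; sign (−1)^0·-1^-2·+1^-2 = +1.
(a,b)_2: α=13, β=-2; u≡5, v≡5 (mod 8); ε(u)ε(v)=0·0, αω(v)=13·1, βω(u)=-2·1; sum ≡ 1  ⇒  -1.
(a,b)_5: α=-1, u≡1; β=-2, v≡2 (mod 5); (1|5)=+1, (2|5)=-1; sign (−1)^0·+1^-2·-1^-1 = -1.
(a,b)_3: α=6, u≡1; β=6, v≡1 (mod 3); (1|3)=+1, (1|3)=+1; sign (−1)^0·+1^6·+1^6 = +1.
(a,b)_31: α=1, u≡20; β=1, v≡21 (mod 31); (20|31)=+1, (21|31)=-1; sign (−1)^1·+1^1·-1^1 = +1.
(2170, -184667 / ℚ) ramifies at {2, 5, 7, 37}: a division algebra.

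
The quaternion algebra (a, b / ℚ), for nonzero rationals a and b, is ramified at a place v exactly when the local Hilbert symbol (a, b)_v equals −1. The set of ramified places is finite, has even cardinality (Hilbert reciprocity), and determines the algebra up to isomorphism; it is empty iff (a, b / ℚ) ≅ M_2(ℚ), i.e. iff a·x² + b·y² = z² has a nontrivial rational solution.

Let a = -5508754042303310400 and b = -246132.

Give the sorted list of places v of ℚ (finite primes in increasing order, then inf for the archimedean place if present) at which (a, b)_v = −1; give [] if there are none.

(a, b) ≡ (-909321, -6837) mod (ℚ^×)²; places V = {2, 3, 5, 7, 19, 43, 53, ∞}.
(a,b)_19: α=1, u≡18; β=0, v≡13 (mod 19); (18|19)=-1, (13|19)=-1; sign (−1)^0·-1^0·-1^1 = -1.
(a,b)_2: α=6, β=2; u≡7, v≡3 (mod 8); ε(u)ε(v)=1·1, αω(v)=6·1, βω(u)=2·0; sum ≡ 1  ⇒  -1.
(a,b)_53: α=3, u≡40; β=1, v≡20 (mod 53); (40|53)=+1, (20|53)=-1; sign (−1)^0·+1^1·-1^3 = -1.
(a,b)_43: α=3, u≡11; β=1, v≡38 (mod 43); (11|43)=+1, (38|43)=+1; sign (−1)^1·+1^1·+1^3 = -1.
(a,b)_∞: sgn(-909321)=−, sgn(-6837)=−, so -1.
(a,b)_5: α=2, u≡4; β=0, v≡3 (mod 5); (4|5)=+1, (3|5)=-1; sign (−1)^0·+1^0·-1^2 = +1.
(a,b)_3: α=7, u≡1; β=3, v≡1 (mod 3); (1|3)=+1, (1|3)=+1; sign (−1)^1·+1^3·+1^7 = -1.
(a,b)_7: α=1, u≡3; β=0, v≡2 (mod 7); (3|7)=-1, (2|7)=+1; sign (−1)^0·-1^0·+1^1 = +1.
Ram(-909321, -6837) = {2, 3, 19, 43, 53, ∞}; no ℚ_2-point on the conic.

[2, 3, 19, 43, 53, inf]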